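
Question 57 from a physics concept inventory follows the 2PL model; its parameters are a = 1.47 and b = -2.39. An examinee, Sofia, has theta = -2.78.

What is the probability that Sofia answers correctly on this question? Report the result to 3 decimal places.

P(theta) = 1 / (1 + exp(−a(theta − b)))
Exponent: 1.47 × (-2.78 − (-2.39)) = -0.5733
1/(1 + e^{0.5733}) = 0.3605

0.360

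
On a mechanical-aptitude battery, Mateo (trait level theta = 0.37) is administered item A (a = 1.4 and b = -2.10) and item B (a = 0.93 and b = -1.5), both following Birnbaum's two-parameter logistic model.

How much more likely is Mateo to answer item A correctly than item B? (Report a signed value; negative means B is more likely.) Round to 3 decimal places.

0.119

P(theta) = 1 / (1 + exp(−a(theta − b)))
P_A = 0.9695
P_B = 0.8506
P_A − P_B = 0.1189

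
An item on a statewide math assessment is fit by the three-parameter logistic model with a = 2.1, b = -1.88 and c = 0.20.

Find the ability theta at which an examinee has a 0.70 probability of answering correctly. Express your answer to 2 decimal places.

-1.64

P(theta) = c + (1 − c) · 1 / (1 + exp(−a(theta − b)))
Remove guessing floor: (0.70 − 0.20)/(1 − 0.20) = 0.6250
logit = ln(0.6250/0.3750) = 0.5108
theta = b + logit/(a) = -1.88 + 0.5108/2.1000 = -1.6367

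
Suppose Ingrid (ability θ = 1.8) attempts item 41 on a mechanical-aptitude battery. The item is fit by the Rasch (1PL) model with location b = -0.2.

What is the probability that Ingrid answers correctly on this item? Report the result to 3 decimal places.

0.881

P(θ) = 1 / (1 + exp(−(θ − b)))
Exponent: (1.8 − (-0.2)) = 2.0000
1/(1 + e^{-2.0000}) = 0.8808
P = 0.8808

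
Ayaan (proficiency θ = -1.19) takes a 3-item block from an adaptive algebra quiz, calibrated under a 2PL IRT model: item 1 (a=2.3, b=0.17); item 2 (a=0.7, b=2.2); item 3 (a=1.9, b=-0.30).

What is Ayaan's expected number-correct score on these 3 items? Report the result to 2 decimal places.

P(θ) = 1 / (1 + exp(−a(θ − b)))
P_1 = 1/(1+e^{3.1280}) = 0.0420
P_2 = 1/(1+e^{2.3730}) = 0.0853
P_3 = 1/(1+e^{1.6910}) = 0.1556
E[score] = 0.0420 + 0.0853 + 0.1556 = 0.2829

0.28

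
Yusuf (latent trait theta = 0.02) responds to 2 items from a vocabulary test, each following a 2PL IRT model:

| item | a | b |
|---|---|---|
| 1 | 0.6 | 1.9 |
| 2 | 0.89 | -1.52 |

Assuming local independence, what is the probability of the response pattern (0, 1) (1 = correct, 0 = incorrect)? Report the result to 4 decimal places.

P(theta) = 1 / (1 + exp(−a(theta − b)))
P_1 = 1/(1+e^{1.1280}) = 0.2445
P_2 = 1/(1+e^{-1.3706}) = 0.7975
L = (1−P_1) × P_2 = 0.7555 × 0.7975 = 0.60247

0.6025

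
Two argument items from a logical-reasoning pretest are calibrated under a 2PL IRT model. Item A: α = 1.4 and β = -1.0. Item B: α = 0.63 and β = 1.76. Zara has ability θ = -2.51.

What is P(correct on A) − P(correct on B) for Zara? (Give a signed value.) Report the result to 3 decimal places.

P(θ) = 1 / (1 + exp(−α(θ − β)))
P_A = 0.1077
P_B = 0.0636
P_A − P_B = 0.0442

0.044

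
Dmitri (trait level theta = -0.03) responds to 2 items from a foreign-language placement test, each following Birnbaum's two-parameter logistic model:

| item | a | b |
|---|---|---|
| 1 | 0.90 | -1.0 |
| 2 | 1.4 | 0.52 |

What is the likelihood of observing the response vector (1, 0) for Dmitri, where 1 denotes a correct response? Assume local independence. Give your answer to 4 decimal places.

0.4821

P(theta) = 1 / (1 + exp(−a(theta − b)))
P_1 = 1/(1+e^{-0.8730}) = 0.7054
P_2 = 1/(1+e^{0.7700}) = 0.3165
L = P_1 × (1−P_2) = 0.7054 × 0.6835 = 0.48213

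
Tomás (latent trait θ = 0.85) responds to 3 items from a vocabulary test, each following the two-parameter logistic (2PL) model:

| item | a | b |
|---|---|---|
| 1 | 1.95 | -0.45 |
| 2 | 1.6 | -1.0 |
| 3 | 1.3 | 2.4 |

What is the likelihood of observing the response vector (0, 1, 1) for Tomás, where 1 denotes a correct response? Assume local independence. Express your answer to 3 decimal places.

0.008

P(θ) = 1 / (1 + exp(−a(θ − b)))
P_1 = 1/(1+e^{-2.5350}) = 0.9266
P_2 = 1/(1+e^{-2.9600}) = 0.9507
P_3 = 1/(1+e^{2.0150}) = 0.1176
L = (1−P_1) × P_2 × P_3 = 0.0734 × 0.9507 × 0.1176 = 0.00821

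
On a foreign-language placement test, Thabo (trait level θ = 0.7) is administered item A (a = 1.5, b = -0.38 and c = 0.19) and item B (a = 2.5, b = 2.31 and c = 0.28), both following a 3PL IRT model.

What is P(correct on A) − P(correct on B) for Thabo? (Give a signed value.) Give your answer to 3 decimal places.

0.574

P(θ) = c + (1 − c) · 1 / (1 + exp(−a(θ − b)))
P_A = 0.8662
P_B = 0.2926
P_A − P_B = 0.5735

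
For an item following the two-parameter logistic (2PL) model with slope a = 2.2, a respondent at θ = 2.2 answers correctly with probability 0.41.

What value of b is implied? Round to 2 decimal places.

2.37

P(θ) = 1 / (1 + exp(−a(θ − b)))
logit(0.41) = ln(0.41/0.59) = -0.3640
b = θ − logit/(a) = 2.2 − (-0.3640)/2.2000 = 2.3654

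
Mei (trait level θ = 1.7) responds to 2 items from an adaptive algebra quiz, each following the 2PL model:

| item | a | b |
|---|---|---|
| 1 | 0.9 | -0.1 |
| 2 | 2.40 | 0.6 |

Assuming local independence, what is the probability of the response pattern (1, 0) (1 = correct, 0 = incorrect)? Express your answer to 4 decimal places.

0.0556

P(θ) = 1 / (1 + exp(−a(θ − b)))
P_1 = 1/(1+e^{-1.6200}) = 0.8348
P_2 = 1/(1+e^{-2.6400}) = 0.9334
L = P_1 × (1−P_2) = 0.8348 × 0.0666 = 0.05560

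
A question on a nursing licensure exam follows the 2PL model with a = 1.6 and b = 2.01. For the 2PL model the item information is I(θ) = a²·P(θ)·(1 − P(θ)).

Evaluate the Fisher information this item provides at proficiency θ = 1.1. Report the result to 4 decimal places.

P = 1/(1+e^{1.4560}) = 0.1891
P(1−P) = 0.1891 × 0.8109 = 0.1533
I = a² × P(1−P) = 1.6² × 0.1533 = 0.39252

0.3925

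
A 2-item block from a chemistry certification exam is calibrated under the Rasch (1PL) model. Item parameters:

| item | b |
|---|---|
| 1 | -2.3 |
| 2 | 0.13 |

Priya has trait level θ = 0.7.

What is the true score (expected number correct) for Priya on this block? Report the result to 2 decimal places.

P(θ) = 1 / (1 + exp(−(θ − b)))
P_1 = 1/(1+e^{-3.0000}) = 0.9526
P_2 = 1/(1+e^{-0.5700}) = 0.6388
E[score] = 0.9526 + 0.6388 = 1.5913

1.59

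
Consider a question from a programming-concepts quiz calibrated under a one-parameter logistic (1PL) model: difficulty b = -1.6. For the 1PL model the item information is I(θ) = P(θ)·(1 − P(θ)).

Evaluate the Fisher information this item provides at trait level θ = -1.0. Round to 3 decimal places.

0.229

P = 1/(1+e^{-0.6000}) = 0.6457
P(1−P) = 0.6457 × 0.3543 = 0.2288
I = P(1−P) = 0.22878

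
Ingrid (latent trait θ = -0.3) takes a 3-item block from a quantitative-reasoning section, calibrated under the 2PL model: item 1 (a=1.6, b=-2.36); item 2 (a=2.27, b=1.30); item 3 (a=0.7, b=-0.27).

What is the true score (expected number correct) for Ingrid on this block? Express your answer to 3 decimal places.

1.485

P(θ) = 1 / (1 + exp(−a(θ − b)))
P_1 = 1/(1+e^{-3.2960}) = 0.9643
P_2 = 1/(1+e^{3.6320}) = 0.0258
P_3 = 1/(1+e^{0.0210}) = 0.4948
E[score] = 0.9643 + 0.0258 + 0.4948 = 1.4848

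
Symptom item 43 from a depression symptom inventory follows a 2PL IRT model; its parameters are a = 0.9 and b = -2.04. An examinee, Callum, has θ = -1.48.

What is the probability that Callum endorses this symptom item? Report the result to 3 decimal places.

0.623

P(θ) = 1 / (1 + exp(−a(θ − b)))
Exponent: 0.9 × (-1.48 − (-2.04)) = 0.5040
1/(1 + e^{-0.5040}) = 0.6234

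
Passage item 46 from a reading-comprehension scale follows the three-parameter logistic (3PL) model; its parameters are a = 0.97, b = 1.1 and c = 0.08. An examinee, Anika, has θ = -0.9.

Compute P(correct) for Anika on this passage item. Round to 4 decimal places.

P(θ) = c + (1 − c) · 1 / (1 + exp(−a(θ − b)))
Exponent: 0.97 × (-0.9 − 1.1) = -1.9400
1/(1 + e^{1.9400}) = 0.1256
P = 0.08 + 0.92 × 0.1256 = 0.1956

0.1956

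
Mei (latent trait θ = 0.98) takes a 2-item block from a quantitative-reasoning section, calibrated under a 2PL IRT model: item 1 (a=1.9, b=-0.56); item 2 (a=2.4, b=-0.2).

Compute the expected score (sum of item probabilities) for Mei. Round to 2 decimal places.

P(θ) = 1 / (1 + exp(−a(θ − b)))
P_1 = 1/(1+e^{-2.9260}) = 0.9491
P_2 = 1/(1+e^{-2.8320}) = 0.9444
E[score] = 0.9491 + 0.9444 = 1.8935

1.89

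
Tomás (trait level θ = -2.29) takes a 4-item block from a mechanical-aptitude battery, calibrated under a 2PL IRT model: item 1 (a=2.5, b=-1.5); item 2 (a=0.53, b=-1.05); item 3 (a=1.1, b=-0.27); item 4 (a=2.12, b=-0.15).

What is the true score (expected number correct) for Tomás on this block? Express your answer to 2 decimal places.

P(θ) = 1 / (1 + exp(−a(θ − b)))
P_1 = 1/(1+e^{1.9750}) = 0.1219
P_2 = 1/(1+e^{0.6572}) = 0.3414
P_3 = 1/(1+e^{2.2220}) = 0.0978
P_4 = 1/(1+e^{4.5368}) = 0.0106
E[score] = 0.1219 + 0.3414 + 0.0978 + 0.0106 = 0.5716

0.57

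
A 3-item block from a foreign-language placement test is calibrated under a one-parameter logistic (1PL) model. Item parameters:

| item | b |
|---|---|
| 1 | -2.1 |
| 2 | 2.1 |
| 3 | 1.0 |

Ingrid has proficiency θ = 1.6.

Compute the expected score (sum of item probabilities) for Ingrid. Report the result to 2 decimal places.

P(θ) = 1 / (1 + exp(−(θ − b)))
P_1 = 1/(1+e^{-3.7000}) = 0.9759
P_2 = 1/(1+e^{0.5000}) = 0.3775
P_3 = 1/(1+e^{-0.6000}) = 0.6457
E[score] = 0.9759 + 0.3775 + 0.6457 = 1.9991

2.00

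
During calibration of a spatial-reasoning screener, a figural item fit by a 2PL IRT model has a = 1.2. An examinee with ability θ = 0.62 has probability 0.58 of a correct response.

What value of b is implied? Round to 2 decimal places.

P(θ) = 1 / (1 + exp(−a(θ − b)))
logit(0.58) = ln(0.58/0.42) = 0.3228
b = θ − logit/(a) = 0.62 − 0.3228/1.2000 = 0.3510

0.35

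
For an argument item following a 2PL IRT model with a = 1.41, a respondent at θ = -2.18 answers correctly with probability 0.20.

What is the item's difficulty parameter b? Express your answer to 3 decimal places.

P(θ) = 1 / (1 + exp(−a(θ − b)))
logit(0.20) = ln(0.20/0.80) = -1.3863
b = θ − logit/(a) = -2.18 − (-1.3863)/1.4100 = -1.1968

-1.197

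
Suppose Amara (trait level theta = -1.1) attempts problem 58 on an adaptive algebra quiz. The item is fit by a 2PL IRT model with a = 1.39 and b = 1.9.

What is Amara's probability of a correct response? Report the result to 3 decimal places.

0.015

P(theta) = 1 / (1 + exp(−a(theta − b)))
Exponent: 1.39 × (-1.1 − 1.9) = -4.1700
1/(1 + e^{4.1700}) = 0.0152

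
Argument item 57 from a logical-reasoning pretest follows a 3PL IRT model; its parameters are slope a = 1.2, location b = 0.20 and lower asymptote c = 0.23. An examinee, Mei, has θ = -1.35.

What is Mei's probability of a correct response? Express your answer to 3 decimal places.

0.334

P(θ) = c + (1 − c) · 1 / (1 + exp(−a(θ − b)))
Exponent: 1.2 × (-1.35 − 0.20) = -1.8600
1/(1 + e^{1.8600}) = 0.1347
P = 0.23 + 0.77 × 0.1347 = 0.3337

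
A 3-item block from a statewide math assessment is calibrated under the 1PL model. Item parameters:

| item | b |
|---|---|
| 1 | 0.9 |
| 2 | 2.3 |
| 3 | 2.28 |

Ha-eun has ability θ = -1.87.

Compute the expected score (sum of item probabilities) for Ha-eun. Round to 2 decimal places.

0.09

P(θ) = 1 / (1 + exp(−(θ − b)))
P_1 = 1/(1+e^{2.7700}) = 0.0590
P_2 = 1/(1+e^{4.1700}) = 0.0152
P_3 = 1/(1+e^{4.1500}) = 0.0155
E[score] = 0.0590 + 0.0152 + 0.0155 = 0.0897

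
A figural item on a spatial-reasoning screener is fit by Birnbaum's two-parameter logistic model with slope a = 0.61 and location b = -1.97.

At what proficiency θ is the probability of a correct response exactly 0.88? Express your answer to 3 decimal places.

1.296

P(θ) = 1 / (1 + exp(−a(θ − b)))
logit = ln(0.8800/0.1200) = 1.9924
θ = b + logit/(a) = -1.97 + 1.9924/0.6100 = 1.2963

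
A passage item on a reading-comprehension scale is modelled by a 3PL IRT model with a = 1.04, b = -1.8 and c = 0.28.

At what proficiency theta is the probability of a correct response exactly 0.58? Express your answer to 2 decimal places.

P(theta) = c + (1 − c) · 1 / (1 + exp(−a(theta − b)))
Remove guessing floor: (0.58 − 0.28)/(1 − 0.28) = 0.4167
logit = ln(0.4167/0.5833) = -0.3365
theta = b + logit/(a) = -1.8 + (-0.3365)/1.0400 = -2.1235

-2.12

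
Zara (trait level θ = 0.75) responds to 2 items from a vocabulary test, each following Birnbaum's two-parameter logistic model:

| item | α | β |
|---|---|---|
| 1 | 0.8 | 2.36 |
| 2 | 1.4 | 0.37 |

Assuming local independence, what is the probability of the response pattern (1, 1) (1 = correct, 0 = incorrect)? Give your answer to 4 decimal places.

0.1362

P(θ) = 1 / (1 + exp(−α(θ − β)))
P_1 = 1/(1+e^{1.2880}) = 0.2162
P_2 = 1/(1+e^{-0.5320}) = 0.6299
L = P_1 × P_2 = 0.2162 × 0.6299 = 0.13619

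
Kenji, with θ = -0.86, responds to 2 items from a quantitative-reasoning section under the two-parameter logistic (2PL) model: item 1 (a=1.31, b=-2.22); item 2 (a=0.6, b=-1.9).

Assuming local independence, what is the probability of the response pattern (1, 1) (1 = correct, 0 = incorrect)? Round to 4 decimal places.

0.5573

P(θ) = 1 / (1 + exp(−a(θ − b)))
P_1 = 1/(1+e^{-1.7816}) = 0.8559
P_2 = 1/(1+e^{-0.6240}) = 0.6511
L = P_1 × P_2 = 0.8559 × 0.6511 = 0.55730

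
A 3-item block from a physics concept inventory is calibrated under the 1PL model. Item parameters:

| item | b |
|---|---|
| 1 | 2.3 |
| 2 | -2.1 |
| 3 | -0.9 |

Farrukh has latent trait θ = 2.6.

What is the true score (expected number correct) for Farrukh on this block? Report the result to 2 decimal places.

2.54

P(θ) = 1 / (1 + exp(−(θ − b)))
P_1 = 1/(1+e^{-0.3000}) = 0.5744
P_2 = 1/(1+e^{-4.7000}) = 0.9910
P_3 = 1/(1+e^{-3.5000}) = 0.9707
E[score] = 0.5744 + 0.9910 + 0.9707 = 2.5361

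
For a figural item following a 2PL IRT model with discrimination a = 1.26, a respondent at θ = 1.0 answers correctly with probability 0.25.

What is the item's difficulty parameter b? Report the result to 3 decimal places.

P(θ) = 1 / (1 + exp(−a(θ − b)))
logit(0.25) = ln(0.25/0.75) = -1.0986
b = θ − logit/(a) = 1.0 − (-1.0986)/1.2600 = 1.8719

1.872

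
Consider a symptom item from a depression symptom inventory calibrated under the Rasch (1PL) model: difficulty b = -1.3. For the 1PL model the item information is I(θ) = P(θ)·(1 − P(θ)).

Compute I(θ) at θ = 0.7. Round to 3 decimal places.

0.105

P = 1/(1+e^{-2.0000}) = 0.8808
P(1−P) = 0.8808 × 0.1192 = 0.1050
I = P(1−P) = 0.10499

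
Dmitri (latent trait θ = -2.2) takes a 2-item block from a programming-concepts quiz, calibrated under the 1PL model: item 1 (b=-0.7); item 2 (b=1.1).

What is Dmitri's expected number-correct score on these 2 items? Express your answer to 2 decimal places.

P(θ) = 1 / (1 + exp(−(θ − b)))
P_1 = 1/(1+e^{1.5000}) = 0.1824
P_2 = 1/(1+e^{3.3000}) = 0.0356
E[score] = 0.1824 + 0.0356 = 0.2180

0.22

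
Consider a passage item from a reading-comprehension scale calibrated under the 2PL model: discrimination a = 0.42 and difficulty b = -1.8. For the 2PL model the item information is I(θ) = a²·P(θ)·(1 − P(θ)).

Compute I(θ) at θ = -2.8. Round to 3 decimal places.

0.042

P = 1/(1+e^{0.4200}) = 0.3965
P(1−P) = 0.3965 × 0.6035 = 0.2393
I = a² × P(1−P) = 0.42² × 0.2393 = 0.04221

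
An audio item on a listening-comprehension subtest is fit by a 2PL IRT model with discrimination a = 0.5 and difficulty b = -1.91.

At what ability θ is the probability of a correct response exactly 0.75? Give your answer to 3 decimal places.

P(θ) = 1 / (1 + exp(−a(θ − b)))
logit = ln(0.7500/0.2500) = 1.0986
θ = b + logit/(a) = -1.91 + 1.0986/0.5000 = 0.2872

0.287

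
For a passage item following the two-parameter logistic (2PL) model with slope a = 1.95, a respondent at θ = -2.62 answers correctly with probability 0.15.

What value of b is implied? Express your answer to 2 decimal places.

P(θ) = 1 / (1 + exp(−a(θ − b)))
logit(0.15) = ln(0.15/0.85) = -1.7346
b = θ − logit/(a) = -2.62 − (-1.7346)/1.9500 = -1.7305

-1.73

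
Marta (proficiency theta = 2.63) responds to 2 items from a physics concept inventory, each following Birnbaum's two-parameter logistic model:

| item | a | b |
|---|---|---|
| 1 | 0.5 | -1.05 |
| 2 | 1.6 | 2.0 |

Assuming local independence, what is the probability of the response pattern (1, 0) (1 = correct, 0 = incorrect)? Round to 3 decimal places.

0.231

P(theta) = 1 / (1 + exp(−a(theta − b)))
P_1 = 1/(1+e^{-1.8400}) = 0.8629
P_2 = 1/(1+e^{-1.0080}) = 0.7326
L = P_1 × (1−P_2) = 0.8629 × 0.2674 = 0.23073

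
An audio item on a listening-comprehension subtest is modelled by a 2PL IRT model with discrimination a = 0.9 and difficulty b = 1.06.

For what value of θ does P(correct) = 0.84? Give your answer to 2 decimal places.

P(θ) = 1 / (1 + exp(−a(θ − b)))
logit = ln(0.8400/0.1600) = 1.6582
θ = b + logit/(a) = 1.06 + 1.6582/0.9000 = 2.9025

2.90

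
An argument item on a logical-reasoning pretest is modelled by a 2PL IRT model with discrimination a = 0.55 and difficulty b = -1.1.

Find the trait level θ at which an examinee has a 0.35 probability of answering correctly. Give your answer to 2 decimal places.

P(θ) = 1 / (1 + exp(−a(θ − b)))
logit = ln(0.3500/0.6500) = -0.6190
θ = b + logit/(a) = -1.1 + (-0.6190)/0.5500 = -2.2255

-2.23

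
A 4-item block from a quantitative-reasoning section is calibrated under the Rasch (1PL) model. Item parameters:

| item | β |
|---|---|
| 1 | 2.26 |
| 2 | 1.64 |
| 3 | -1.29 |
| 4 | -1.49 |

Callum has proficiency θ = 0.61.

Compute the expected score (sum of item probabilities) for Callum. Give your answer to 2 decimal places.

2.18

P(θ) = 1 / (1 + exp(−(θ − β)))
P_1 = 1/(1+e^{1.6500}) = 0.1611
P_2 = 1/(1+e^{1.0300}) = 0.2631
P_3 = 1/(1+e^{-1.9000}) = 0.8699
P_4 = 1/(1+e^{-2.1000}) = 0.8909
E[score] = 0.1611 + 0.2631 + 0.8699 + 0.8909 = 2.1850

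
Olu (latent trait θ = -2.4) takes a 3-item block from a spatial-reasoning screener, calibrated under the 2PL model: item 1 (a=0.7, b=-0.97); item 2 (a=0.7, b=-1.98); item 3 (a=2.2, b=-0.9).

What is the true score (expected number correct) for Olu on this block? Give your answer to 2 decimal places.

0.73

P(θ) = 1 / (1 + exp(−a(θ − b)))
P_1 = 1/(1+e^{1.0010}) = 0.2687
P_2 = 1/(1+e^{0.2940}) = 0.4270
P_3 = 1/(1+e^{3.3000}) = 0.0356
E[score] = 0.2687 + 0.4270 + 0.0356 = 0.7313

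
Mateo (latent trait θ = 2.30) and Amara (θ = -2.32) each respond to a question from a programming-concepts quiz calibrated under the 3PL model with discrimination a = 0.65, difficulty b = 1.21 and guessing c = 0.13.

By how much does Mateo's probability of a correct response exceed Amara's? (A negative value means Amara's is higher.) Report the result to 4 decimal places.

P(θ) = c + (1 − c) · 1 / (1 + exp(−a(θ − b)))
P(Mateo) = 0.7130  [exponent 0.7085]
P(Amara) = 0.2097  [exponent -2.2945]
Difference = 0.7130 − 0.2097 = 0.5033

0.5033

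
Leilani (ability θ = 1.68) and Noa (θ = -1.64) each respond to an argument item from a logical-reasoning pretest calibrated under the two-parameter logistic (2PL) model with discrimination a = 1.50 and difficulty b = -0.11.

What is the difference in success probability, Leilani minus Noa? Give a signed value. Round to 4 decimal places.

0.8446

P(θ) = 1 / (1 + exp(−a(θ − b)))
P(Leilani) = 0.9361  [exponent 2.6850]
P(Noa) = 0.0915  [exponent -2.2950]
Difference = 0.9361 − 0.0915 = 0.8446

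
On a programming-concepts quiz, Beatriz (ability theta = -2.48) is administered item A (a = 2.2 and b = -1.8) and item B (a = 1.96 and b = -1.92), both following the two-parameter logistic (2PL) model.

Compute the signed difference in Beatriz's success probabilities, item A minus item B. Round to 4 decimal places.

-0.0672

P(theta) = 1 / (1 + exp(−a(theta − b)))
P_A = 0.1830
P_B = 0.2502
P_A − P_B = -0.0672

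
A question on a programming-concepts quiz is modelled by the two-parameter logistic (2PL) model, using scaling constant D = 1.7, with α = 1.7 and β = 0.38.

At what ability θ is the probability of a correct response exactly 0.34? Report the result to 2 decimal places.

0.15

P(θ) = 1 / (1 + exp(−D·α(θ − β)))
logit = ln(0.3400/0.6600) = -0.6633
θ = β + logit/(1.7·α) = 0.38 + (-0.6633)/2.8900 = 0.1505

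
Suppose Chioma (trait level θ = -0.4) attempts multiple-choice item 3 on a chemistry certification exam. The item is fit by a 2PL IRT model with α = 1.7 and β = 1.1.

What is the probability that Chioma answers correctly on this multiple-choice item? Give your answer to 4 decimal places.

P(θ) = 1 / (1 + exp(−α(θ − β)))
Exponent: 1.7 × (-0.4 − 1.1) = -2.5500
1/(1 + e^{2.5500}) = 0.0724

0.0724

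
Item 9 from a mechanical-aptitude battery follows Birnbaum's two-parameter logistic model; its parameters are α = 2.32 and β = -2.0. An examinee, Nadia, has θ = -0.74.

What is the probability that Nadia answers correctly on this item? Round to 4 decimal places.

0.9490

P(θ) = 1 / (1 + exp(−α(θ − β)))
Exponent: 2.32 × (-0.74 − (-2.0)) = 2.9232
1/(1 + e^{-2.9232}) = 0.9490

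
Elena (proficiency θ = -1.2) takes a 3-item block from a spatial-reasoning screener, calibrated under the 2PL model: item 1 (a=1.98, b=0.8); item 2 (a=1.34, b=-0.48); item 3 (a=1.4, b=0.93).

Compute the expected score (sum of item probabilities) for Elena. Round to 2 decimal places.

0.34

P(θ) = 1 / (1 + exp(−a(θ − b)))
P_1 = 1/(1+e^{3.9600}) = 0.0187
P_2 = 1/(1+e^{0.9648}) = 0.2759
P_3 = 1/(1+e^{2.9820}) = 0.0482
E[score] = 0.0187 + 0.2759 + 0.0482 = 0.3429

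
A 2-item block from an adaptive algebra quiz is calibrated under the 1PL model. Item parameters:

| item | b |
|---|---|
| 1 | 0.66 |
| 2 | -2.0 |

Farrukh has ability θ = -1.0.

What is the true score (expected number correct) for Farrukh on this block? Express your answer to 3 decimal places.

P(θ) = 1 / (1 + exp(−(θ − b)))
P_1 = 1/(1+e^{1.6600}) = 0.1598
P_2 = 1/(1+e^{-1.0000}) = 0.7311
E[score] = 0.1598 + 0.7311 = 0.8908

0.891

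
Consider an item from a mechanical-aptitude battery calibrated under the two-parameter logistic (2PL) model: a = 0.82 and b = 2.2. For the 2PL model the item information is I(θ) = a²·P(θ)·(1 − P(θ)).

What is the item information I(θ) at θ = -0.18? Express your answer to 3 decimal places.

P = 1/(1+e^{1.9516}) = 0.1244
P(1−P) = 0.1244 × 0.8756 = 0.1089
I = a² × P(1−P) = 0.82² × 0.1089 = 0.07323

0.073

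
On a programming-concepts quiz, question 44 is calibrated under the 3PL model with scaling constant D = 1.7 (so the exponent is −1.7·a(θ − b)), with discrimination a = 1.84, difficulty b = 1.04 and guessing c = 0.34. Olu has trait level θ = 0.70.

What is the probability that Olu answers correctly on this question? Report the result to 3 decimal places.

P(θ) = c + (1 − c) · 1 / (1 + exp(−D·a(θ − b)))
Exponent: 1.7 × 1.84 × (0.70 − 1.04) = -1.0635
1/(1 + e^{1.0635}) = 0.2566
P = 0.34 + 0.66 × 0.2566 = 0.5094

0.509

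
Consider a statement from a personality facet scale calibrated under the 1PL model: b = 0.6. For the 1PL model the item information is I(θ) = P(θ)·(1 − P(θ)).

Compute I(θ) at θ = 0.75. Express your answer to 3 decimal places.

P = 1/(1+e^{-0.1500}) = 0.5374
P(1−P) = 0.5374 × 0.4626 = 0.2486
I = P(1−P) = 0.24860

0.249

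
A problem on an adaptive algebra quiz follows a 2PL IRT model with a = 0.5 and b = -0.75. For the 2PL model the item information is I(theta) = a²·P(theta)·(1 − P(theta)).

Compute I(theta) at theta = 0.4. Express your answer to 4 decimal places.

0.0576

P = 1/(1+e^{-0.5750}) = 0.6399
P(1−P) = 0.6399 × 0.3601 = 0.2304
I = a² × P(1−P) = 0.5² × 0.2304 = 0.05761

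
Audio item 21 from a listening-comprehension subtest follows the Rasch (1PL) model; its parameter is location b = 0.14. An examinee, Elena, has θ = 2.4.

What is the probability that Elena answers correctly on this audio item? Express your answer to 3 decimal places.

P(θ) = 1 / (1 + exp(−(θ − b)))
Exponent: (2.4 − 0.14) = 2.2600
1/(1 + e^{-2.2600}) = 0.9055
P = 0.9055

0.906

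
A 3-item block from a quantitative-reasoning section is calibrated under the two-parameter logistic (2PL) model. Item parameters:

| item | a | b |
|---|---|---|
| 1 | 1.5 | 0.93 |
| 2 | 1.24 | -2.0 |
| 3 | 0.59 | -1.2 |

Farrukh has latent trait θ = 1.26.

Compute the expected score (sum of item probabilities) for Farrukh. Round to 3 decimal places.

2.414

P(θ) = 1 / (1 + exp(−a(θ − b)))
P_1 = 1/(1+e^{-0.4950}) = 0.6213
P_2 = 1/(1+e^{-4.0424}) = 0.9827
P_3 = 1/(1+e^{-1.4514}) = 0.8102
E[score] = 0.6213 + 0.9827 + 0.8102 = 2.4142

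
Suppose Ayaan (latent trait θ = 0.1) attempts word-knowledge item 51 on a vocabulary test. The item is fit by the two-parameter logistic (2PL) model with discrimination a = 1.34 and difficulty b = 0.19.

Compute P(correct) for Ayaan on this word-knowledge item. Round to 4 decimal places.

P(θ) = 1 / (1 + exp(−a(θ − b)))
Exponent: 1.34 × (0.1 − 0.19) = -0.1206
1/(1 + e^{0.1206}) = 0.4699

0.4699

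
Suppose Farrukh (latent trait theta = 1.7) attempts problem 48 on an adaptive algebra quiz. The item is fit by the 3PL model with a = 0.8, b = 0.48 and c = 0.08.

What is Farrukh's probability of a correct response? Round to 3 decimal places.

0.748

P(theta) = c + (1 − c) · 1 / (1 + exp(−a(theta − b)))
Exponent: 0.8 × (1.7 − 0.48) = 0.9760
1/(1 + e^{-0.9760}) = 0.7263
P = 0.08 + 0.92 × 0.7263 = 0.7482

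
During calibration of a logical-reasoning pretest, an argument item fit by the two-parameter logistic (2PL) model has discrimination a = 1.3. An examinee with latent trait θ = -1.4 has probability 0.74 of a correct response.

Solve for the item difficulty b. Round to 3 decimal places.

-2.205

P(θ) = 1 / (1 + exp(−a(θ − b)))
logit(0.74) = ln(0.74/0.26) = 1.0460
b = θ − logit/(a) = -1.4 − 1.0460/1.3000 = -2.2046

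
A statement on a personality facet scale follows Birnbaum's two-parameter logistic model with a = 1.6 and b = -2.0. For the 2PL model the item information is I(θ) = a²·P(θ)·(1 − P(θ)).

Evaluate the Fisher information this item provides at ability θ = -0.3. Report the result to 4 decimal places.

0.1484

P = 1/(1+e^{-2.7200}) = 0.9382
P(1−P) = 0.9382 × 0.0618 = 0.0580
I = a² × P(1−P) = 1.6² × 0.0580 = 0.14844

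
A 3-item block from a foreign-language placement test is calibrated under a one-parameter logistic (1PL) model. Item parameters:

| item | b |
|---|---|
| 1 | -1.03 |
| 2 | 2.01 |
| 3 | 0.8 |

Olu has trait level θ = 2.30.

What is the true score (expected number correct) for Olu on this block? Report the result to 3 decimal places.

2.355

P(θ) = 1 / (1 + exp(−(θ − b)))
P_1 = 1/(1+e^{-3.3300}) = 0.9654
P_2 = 1/(1+e^{-0.2900}) = 0.5720
P_3 = 1/(1+e^{-1.5000}) = 0.8176
E[score] = 0.9654 + 0.5720 + 0.8176 = 2.3550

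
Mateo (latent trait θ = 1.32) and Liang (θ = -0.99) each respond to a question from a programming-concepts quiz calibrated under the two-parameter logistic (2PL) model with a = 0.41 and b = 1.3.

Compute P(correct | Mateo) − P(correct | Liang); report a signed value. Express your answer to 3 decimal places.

0.221

P(θ) = 1 / (1 + exp(−a(θ − b)))
P(Mateo) = 0.5020  [exponent 0.0082]
P(Liang) = 0.2811  [exponent -0.9389]
Difference = 0.5020 − 0.2811 = 0.2209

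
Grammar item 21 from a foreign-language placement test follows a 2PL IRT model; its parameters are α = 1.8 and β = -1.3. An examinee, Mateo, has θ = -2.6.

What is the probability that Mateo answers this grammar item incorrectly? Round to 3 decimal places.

0.912

P(θ) = 1 / (1 + exp(−α(θ − β)))
Exponent: 1.8 × (-2.6 − (-1.3)) = -2.3400
1/(1 + e^{2.3400}) = 0.0879
P(incorrect) = 1 − 0.0879 = 0.9121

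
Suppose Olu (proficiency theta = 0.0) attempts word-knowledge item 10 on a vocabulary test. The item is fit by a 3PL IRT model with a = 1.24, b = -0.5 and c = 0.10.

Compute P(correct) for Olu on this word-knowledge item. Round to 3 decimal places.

0.685

P(theta) = c + (1 − c) · 1 / (1 + exp(−a(theta − b)))
Exponent: 1.24 × (0.0 − (-0.5)) = 0.6200
1/(1 + e^{-0.6200}) = 0.6502
P = 0.10 + 0.90 × 0.6502 = 0.6852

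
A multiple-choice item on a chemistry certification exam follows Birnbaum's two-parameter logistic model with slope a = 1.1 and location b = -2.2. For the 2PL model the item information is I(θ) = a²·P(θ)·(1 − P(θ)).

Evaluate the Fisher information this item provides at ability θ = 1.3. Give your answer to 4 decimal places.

P = 1/(1+e^{-3.8500}) = 0.9792
P(1−P) = 0.9792 × 0.0208 = 0.0204
I = a² × P(1−P) = 1.1² × 0.0204 = 0.02469

0.0247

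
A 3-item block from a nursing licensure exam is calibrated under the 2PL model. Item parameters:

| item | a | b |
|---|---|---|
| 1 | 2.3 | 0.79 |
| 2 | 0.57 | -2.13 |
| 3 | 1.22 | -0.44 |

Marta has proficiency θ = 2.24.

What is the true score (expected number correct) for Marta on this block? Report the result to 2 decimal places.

2.85

P(θ) = 1 / (1 + exp(−a(θ − b)))
P_1 = 1/(1+e^{-3.3350}) = 0.9656
P_2 = 1/(1+e^{-2.4909}) = 0.9235
P_3 = 1/(1+e^{-3.2696}) = 0.9634
E[score] = 0.9656 + 0.9235 + 0.9634 = 2.8525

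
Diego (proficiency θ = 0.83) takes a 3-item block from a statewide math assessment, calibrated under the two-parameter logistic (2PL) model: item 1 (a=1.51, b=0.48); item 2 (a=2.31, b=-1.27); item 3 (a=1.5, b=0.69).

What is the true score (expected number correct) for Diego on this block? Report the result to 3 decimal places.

2.174

P(θ) = 1 / (1 + exp(−a(θ − b)))
P_1 = 1/(1+e^{-0.5285}) = 0.6291
P_2 = 1/(1+e^{-4.8510}) = 0.9922
P_3 = 1/(1+e^{-0.2100}) = 0.5523
E[score] = 0.6291 + 0.9922 + 0.5523 = 2.1737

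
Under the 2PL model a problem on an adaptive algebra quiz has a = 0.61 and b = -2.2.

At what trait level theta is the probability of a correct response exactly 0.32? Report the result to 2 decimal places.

P(theta) = 1 / (1 + exp(−a(theta − b)))
logit = ln(0.3200/0.6800) = -0.7538
theta = b + logit/(a) = -2.2 + (-0.7538)/0.6100 = -3.4357

-3.44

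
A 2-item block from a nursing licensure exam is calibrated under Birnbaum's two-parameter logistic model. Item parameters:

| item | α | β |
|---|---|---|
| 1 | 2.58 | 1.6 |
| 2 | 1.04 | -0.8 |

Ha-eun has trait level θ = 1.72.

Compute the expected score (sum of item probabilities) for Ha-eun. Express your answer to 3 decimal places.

1.509

P(θ) = 1 / (1 + exp(−α(θ − β)))
P_1 = 1/(1+e^{-0.3096}) = 0.5768
P_2 = 1/(1+e^{-2.6208}) = 0.9322
E[score] = 0.5768 + 0.9322 = 1.5090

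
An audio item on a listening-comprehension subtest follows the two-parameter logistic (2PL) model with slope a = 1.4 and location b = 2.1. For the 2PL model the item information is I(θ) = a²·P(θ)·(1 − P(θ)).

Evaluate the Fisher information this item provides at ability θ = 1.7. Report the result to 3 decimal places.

P = 1/(1+e^{0.5600}) = 0.3635
P(1−P) = 0.3635 × 0.6365 = 0.2314
I = a² × P(1−P) = 1.4² × 0.2314 = 0.45351

0.454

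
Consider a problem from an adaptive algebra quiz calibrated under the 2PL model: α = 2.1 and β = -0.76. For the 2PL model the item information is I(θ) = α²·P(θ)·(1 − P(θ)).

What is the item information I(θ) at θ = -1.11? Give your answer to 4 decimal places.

P = 1/(1+e^{0.7350}) = 0.3241
P(1−P) = 0.3241 × 0.6759 = 0.2191
I = α² × P(1−P) = 2.1² × 0.2191 = 0.96605

0.9660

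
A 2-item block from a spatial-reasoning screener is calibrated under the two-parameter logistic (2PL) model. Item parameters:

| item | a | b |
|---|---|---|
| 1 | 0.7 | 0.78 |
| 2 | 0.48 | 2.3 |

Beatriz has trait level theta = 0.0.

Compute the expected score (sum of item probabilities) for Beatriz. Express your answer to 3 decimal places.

P(theta) = 1 / (1 + exp(−a(theta − b)))
P_1 = 1/(1+e^{0.5460}) = 0.3668
P_2 = 1/(1+e^{1.1040}) = 0.2490
E[score] = 0.3668 + 0.2490 = 0.6158

0.616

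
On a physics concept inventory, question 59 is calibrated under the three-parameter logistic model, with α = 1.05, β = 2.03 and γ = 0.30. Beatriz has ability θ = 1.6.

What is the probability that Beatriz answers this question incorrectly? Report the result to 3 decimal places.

0.428

P(θ) = γ + (1 − γ) · 1 / (1 + exp(−α(θ − β)))
Exponent: 1.05 × (1.6 − 2.03) = -0.4515
1/(1 + e^{0.4515}) = 0.3890
P = 0.30 + 0.70 × 0.3890 = 0.5723
P(incorrect) = 1 − 0.5723 = 0.4277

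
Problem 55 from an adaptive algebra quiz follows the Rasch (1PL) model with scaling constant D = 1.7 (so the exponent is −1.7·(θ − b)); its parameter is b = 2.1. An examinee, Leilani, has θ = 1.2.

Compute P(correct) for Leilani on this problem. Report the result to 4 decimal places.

0.1780

P(θ) = 1 / (1 + exp(−D·(θ − b)))
Exponent: 1.7 × (1.2 − 2.1) = -1.5300
1/(1 + e^{1.5300}) = 0.1780
P = 0.1780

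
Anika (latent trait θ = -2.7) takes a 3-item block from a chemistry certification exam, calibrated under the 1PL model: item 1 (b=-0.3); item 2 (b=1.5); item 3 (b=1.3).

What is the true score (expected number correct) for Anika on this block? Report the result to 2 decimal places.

0.12

P(θ) = 1 / (1 + exp(−(θ − b)))
P_1 = 1/(1+e^{2.4000}) = 0.0832
P_2 = 1/(1+e^{4.2000}) = 0.0148
P_3 = 1/(1+e^{4.0000}) = 0.0180
E[score] = 0.0832 + 0.0148 + 0.0180 = 0.1159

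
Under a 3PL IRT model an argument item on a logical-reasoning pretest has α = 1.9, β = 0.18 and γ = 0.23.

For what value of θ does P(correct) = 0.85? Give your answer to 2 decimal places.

0.93

P(θ) = γ + (1 − γ) · 1 / (1 + exp(−α(θ − β)))
Remove guessing floor: (0.85 − 0.23)/(1 − 0.23) = 0.8052
logit = ln(0.8052/0.1948) = 1.4191
θ = β + logit/(α) = 0.18 + 1.4191/1.9000 = 0.9269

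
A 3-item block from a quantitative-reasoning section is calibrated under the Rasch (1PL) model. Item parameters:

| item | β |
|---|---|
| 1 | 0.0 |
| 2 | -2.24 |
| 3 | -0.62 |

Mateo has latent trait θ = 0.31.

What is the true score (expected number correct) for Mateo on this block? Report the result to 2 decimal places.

2.22

P(θ) = 1 / (1 + exp(−(θ − β)))
P_1 = 1/(1+e^{-0.3100}) = 0.5769
P_2 = 1/(1+e^{-2.5500}) = 0.9276
P_3 = 1/(1+e^{-0.9300}) = 0.7171
E[score] = 0.5769 + 0.9276 + 0.7171 = 2.2215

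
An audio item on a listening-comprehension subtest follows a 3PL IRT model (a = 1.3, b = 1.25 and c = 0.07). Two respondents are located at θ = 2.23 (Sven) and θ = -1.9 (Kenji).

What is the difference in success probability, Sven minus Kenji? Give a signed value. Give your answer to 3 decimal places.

0.711

P(θ) = c + (1 − c) · 1 / (1 + exp(−a(θ − b)))
P(Sven) = 0.7967  [exponent 1.2740]
P(Kenji) = 0.0852  [exponent -4.0950]
Difference = 0.7967 − 0.0852 = 0.7115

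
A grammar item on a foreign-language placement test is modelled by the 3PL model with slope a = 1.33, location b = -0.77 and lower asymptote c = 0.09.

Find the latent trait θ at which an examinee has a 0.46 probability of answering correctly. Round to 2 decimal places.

-1.05

P(θ) = c + (1 − c) · 1 / (1 + exp(−a(θ − b)))
Remove guessing floor: (0.46 − 0.09)/(1 − 0.09) = 0.4066
logit = ln(0.4066/0.5934) = -0.3781
θ = b + logit/(a) = -0.77 + (-0.3781)/1.3300 = -1.0543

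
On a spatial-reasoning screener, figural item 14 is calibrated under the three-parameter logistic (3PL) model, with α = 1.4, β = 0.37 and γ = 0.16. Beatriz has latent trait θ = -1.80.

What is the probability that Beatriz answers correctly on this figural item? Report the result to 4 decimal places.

P(θ) = γ + (1 − γ) · 1 / (1 + exp(−α(θ − β)))
Exponent: 1.4 × (-1.80 − 0.37) = -3.0380
1/(1 + e^{3.0380}) = 0.0457
P = 0.16 + 0.84 × 0.0457 = 0.1984

0.1984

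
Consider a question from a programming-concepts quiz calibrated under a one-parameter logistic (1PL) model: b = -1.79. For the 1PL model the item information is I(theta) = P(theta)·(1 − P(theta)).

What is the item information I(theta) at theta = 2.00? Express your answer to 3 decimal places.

P = 1/(1+e^{-3.7900}) = 0.9779
P(1−P) = 0.9779 × 0.0221 = 0.0216
I = P(1−P) = 0.02161

0.022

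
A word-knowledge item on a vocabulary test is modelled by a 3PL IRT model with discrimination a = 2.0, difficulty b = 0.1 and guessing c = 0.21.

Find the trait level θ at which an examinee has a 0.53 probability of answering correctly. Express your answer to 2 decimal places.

P(θ) = c + (1 − c) · 1 / (1 + exp(−a(θ − b)))
Remove guessing floor: (0.53 − 0.21)/(1 − 0.21) = 0.4051
logit = ln(0.4051/0.5949) = -0.3844
θ = b + logit/(a) = 0.1 + (-0.3844)/2.0000 = -0.0922

-0.09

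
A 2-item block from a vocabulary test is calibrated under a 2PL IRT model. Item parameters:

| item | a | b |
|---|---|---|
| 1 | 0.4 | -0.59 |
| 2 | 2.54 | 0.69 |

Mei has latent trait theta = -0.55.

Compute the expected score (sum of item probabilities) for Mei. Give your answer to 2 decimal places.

0.55

P(theta) = 1 / (1 + exp(−a(theta − b)))
P_1 = 1/(1+e^{-0.0160}) = 0.5040
P_2 = 1/(1+e^{3.1496}) = 0.0411
E[score] = 0.5040 + 0.0411 = 0.5451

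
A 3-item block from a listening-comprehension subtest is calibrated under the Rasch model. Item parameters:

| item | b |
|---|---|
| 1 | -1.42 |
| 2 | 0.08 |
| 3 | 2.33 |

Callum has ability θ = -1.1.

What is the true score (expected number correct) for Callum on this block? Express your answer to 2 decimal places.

0.85

P(θ) = 1 / (1 + exp(−(θ − b)))
P_1 = 1/(1+e^{-0.3200}) = 0.5793
P_2 = 1/(1+e^{1.1800}) = 0.2351
P_3 = 1/(1+e^{3.4300}) = 0.0314
E[score] = 0.5793 + 0.2351 + 0.0314 = 0.8457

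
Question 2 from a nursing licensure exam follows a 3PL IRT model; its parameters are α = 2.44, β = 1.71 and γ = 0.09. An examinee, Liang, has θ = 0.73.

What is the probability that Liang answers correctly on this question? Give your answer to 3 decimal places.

P(θ) = γ + (1 − γ) · 1 / (1 + exp(−α(θ − β)))
Exponent: 2.44 × (0.73 − 1.71) = -2.3912
1/(1 + e^{2.3912}) = 0.0838
P = 0.09 + 0.91 × 0.0838 = 0.1663

0.166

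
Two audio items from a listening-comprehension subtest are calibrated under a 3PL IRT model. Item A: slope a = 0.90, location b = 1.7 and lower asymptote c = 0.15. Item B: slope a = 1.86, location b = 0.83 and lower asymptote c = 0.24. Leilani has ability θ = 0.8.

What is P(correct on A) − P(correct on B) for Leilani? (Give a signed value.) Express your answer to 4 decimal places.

-0.1977

P(θ) = c + (1 − c) · 1 / (1 + exp(−a(θ − b)))
P_A = 0.4117
P_B = 0.6094
P_A − P_B = -0.1977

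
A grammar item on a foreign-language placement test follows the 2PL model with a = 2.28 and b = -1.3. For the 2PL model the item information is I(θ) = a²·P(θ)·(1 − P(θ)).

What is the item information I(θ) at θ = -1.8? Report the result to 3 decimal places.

0.954

P = 1/(1+e^{1.1400}) = 0.2423
P(1−P) = 0.2423 × 0.7577 = 0.1836
I = a² × P(1−P) = 2.28² × 0.1836 = 0.95443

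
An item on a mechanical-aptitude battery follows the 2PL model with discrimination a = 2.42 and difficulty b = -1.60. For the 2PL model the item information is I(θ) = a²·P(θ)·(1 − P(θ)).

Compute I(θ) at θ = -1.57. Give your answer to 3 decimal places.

P = 1/(1+e^{-0.0726}) = 0.5181
P(1−P) = 0.5181 × 0.4819 = 0.2497
I = a² × P(1−P) = 2.42² × 0.2497 = 1.46217

1.462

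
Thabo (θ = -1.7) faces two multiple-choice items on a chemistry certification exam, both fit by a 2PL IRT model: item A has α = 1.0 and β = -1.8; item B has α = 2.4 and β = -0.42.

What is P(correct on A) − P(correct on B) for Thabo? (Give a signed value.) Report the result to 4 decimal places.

P(θ) = 1 / (1 + exp(−α(θ − β)))
P_A = 0.5250
P_B = 0.0443
P_A − P_B = 0.4807

0.4807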